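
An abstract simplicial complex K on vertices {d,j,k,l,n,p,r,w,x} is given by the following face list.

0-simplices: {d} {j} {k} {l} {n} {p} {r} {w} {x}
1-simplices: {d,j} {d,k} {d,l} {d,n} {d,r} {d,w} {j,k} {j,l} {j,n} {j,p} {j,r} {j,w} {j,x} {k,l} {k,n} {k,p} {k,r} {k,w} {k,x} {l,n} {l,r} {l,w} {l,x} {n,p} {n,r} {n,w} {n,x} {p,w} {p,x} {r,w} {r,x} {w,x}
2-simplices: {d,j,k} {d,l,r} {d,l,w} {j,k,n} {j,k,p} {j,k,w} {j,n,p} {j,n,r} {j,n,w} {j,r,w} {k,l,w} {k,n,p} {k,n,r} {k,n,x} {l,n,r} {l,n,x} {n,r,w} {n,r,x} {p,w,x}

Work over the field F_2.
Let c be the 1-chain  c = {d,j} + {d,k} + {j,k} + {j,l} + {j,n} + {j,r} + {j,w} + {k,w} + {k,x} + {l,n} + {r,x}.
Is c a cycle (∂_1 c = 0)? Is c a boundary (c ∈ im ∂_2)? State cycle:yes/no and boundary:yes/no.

cycle:yes boundary:no

n_0=9 n_1=32 n_2=19  [Z2]
∂1: piv[dj,dk,dl,dn,dr,dw,jp,jx] rk=8  ker:jk,jl,jn,jr,jw,kl,kn,kp,kr,kw,kx,ln,lr,lw,lx,np,nr,nw,nx,pw,px,rw,rx,wx
∂2: piv[djk,dlr,dlw,jkn,jkp,jkw,jnp,jnr,jnw,jrw,klw,knr,knx,lnr,lnx,nrx,pwx] rk=17  ker:knp,nrw
∂1c = 0
c vs im∂2: residual ≠ 0 ⇒ not boundary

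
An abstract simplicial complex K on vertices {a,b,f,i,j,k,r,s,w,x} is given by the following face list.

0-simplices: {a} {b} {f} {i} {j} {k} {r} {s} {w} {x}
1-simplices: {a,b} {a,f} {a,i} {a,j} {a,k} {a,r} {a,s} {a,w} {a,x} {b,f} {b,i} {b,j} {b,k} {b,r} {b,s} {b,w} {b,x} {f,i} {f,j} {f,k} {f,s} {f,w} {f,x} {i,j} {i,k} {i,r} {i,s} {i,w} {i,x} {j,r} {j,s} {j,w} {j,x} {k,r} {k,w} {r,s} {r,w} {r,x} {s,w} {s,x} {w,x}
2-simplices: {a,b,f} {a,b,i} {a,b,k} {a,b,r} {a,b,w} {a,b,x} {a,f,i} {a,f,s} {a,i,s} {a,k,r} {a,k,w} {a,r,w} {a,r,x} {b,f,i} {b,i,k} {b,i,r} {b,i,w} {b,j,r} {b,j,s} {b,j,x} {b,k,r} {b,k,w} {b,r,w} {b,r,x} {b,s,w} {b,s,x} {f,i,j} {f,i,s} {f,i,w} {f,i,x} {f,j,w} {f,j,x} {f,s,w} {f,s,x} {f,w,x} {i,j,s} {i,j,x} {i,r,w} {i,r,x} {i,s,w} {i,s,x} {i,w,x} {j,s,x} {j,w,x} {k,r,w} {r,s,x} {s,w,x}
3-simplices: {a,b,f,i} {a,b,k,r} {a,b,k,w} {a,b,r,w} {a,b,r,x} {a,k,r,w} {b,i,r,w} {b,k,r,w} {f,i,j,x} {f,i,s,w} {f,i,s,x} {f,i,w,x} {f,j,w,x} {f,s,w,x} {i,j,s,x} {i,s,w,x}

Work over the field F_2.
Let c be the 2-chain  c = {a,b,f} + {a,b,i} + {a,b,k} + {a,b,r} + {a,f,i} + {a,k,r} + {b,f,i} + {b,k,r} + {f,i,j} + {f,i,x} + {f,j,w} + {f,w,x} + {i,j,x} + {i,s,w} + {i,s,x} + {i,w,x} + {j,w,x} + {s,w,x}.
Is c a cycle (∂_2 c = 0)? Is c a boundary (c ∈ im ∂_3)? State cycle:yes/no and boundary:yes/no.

cycle:yes boundary:yes

n_0=10 n_1=41 n_2=47 n_3=16  [Z2]
∂1: piv[ab,af,ai,aj,ak,ar,as,aw,ax] rk=9  ker:bf,bi,bj,bk,br,bs,bw,bx,fi,fj,fk,fs,fw,fx,ij,ik,ir,is,iw,ix,jr,js,jw,jx,kr,kw,rs,rw,rx,sw,sx,wx
∂2: piv[abf,abi,abk,abr,abw,abx,afi,afs,ais,akr,akw,arw,arx,bik,bir,biw,bjr,bjs,bjx,bsw,bsx,fij,fiw,fix,fjw,fjx,fsw,fsx,fwx,rsx] rk=30  ker:bfi,bkr,bkw,brw,brx,fis,ijs,ijx,irw,irx,isw,isx,iwx,jsx,jwx,krw,swx
∂3: piv[abfi,abkr,abkw,abrw,abrx,akrw,birw,fijx,fisw,fisx,fiwx,fjwx,fswx,ijsx] rk=14  ker:bkrw,iswx
∂2c = 0
c vs im∂3: reduces to 0 ⇒ boundary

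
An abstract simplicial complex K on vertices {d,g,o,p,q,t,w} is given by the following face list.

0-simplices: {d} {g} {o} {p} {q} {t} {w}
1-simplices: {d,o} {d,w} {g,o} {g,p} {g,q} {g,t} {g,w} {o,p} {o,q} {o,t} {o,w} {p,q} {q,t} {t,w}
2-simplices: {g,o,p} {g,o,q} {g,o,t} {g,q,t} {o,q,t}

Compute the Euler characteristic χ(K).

χ(K)=-2

n_0=7 n_1=14 n_2=5
χ=+7−14+5=-2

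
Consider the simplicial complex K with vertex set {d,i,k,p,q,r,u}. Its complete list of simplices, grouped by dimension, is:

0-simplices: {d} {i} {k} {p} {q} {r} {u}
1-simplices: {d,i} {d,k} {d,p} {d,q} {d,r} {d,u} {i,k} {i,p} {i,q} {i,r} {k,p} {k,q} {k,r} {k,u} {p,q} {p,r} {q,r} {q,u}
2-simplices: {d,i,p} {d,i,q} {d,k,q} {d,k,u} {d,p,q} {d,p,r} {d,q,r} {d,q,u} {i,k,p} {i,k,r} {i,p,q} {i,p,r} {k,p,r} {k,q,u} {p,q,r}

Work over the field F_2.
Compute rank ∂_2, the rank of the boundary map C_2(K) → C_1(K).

rank∂_2=11

n_0=7 n_1=18 n_2=15  [Z2]
∂1: piv[di,dk,dp,dq,dr,du] rk=6  ker:ik,ip,iq,ir,kp,kq,kr,ku,pq,pr,qr,qu
∂2: piv[dip,diq,dkq,dku,dpq,dpr,dqr,dqu,ikp,ikr,ipr] rk=11  ker:ipq,kpr,kqu,pqr
rk∂_2=11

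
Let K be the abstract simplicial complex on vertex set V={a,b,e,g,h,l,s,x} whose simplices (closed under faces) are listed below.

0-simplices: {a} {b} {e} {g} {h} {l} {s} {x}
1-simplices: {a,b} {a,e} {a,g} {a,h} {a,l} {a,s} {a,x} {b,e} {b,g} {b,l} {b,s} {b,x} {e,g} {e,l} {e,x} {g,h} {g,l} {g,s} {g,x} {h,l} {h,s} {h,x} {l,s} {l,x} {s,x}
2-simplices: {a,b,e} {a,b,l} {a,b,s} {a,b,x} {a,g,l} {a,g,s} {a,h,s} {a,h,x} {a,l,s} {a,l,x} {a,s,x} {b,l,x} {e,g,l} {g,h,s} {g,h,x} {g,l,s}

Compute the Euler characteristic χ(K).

n_0=8 n_1=25 n_2=16
χ=+8−25+16=-1

χ(K)=-1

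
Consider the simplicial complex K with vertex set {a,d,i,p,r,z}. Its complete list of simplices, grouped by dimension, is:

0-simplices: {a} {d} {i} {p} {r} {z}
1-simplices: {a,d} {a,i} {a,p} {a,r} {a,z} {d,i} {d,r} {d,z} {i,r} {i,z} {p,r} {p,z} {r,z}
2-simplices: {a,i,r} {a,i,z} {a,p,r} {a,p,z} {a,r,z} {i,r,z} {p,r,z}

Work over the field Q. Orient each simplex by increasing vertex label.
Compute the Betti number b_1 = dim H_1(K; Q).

n_0=6 n_1=13 n_2=7  [Q]
∂1: piv[ad,ai,ap,ar,az] rk=5  ker:di,dr,dz,ir,iz,pr,pz,rz
∂2: piv[air,aiz,apr,apz,arz] rk=5  ker:irz,prz
b_1=(13−5)−5=3

b_1=3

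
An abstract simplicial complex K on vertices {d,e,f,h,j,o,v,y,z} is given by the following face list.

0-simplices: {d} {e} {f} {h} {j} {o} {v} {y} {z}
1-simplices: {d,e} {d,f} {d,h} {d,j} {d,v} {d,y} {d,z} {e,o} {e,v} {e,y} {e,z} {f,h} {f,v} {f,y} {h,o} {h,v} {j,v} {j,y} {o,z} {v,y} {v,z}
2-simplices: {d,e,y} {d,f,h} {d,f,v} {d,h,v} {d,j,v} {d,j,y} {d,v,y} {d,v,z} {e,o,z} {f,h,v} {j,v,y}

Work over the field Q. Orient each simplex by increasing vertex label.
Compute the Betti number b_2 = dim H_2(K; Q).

n_0=9 n_1=21 n_2=11  [Q]
∂1: piv[de,df,dh,dj,dv,dy,dz,eo] rk=8  ker:ev,ey,ez,fh,fv,fy,ho,hv,jv,jy,oz,vy,vz
∂2: piv[dey,dfh,dfv,dhv,djv,djy,dvy,dvz,eoz] rk=9  ker:fhv,jvy
b_2=(11−9)−0=2

b_2=2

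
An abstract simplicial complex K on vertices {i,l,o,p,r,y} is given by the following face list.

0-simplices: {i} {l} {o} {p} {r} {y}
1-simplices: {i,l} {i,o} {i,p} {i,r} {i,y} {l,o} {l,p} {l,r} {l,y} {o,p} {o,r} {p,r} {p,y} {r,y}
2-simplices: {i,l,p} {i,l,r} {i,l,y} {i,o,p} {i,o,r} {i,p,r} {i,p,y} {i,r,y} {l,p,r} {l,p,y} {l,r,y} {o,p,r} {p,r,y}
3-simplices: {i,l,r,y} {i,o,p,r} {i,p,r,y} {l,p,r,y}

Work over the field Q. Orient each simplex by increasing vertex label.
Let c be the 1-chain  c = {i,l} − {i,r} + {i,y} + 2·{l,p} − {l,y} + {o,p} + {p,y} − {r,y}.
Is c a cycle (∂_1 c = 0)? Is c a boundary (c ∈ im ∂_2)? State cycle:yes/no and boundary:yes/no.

cycle:no boundary:no

n_0=6 n_1=14 n_2=13 n_3=4  [Q]
∂1: piv[il,io,ip,ir,iy] rk=5  ker:lo,lp,lr,ly,op,or,pr,py,ry
∂2: piv[ilp,ilr,ily,iop,ior,ipr,ipy,iry] rk=8  ker:lpr,lpy,lry,opr,pry
∂3: piv[ilry,iopr,ipry,lpry] rk=4
∂1c = −{i} − {o} + 2·{p}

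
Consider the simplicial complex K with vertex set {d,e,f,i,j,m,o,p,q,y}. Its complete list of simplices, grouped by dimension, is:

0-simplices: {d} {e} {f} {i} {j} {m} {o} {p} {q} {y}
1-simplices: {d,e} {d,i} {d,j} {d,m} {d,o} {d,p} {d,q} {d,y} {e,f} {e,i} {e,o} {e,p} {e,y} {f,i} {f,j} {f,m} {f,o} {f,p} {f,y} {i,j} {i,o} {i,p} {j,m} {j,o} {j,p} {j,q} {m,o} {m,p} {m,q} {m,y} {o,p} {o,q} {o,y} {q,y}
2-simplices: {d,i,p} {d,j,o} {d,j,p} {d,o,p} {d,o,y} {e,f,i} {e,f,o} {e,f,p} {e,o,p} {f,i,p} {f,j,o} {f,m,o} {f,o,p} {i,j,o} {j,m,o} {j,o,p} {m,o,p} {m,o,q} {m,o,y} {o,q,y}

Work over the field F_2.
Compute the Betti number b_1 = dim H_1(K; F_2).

b_1=7

n_0=10 n_1=34 n_2=20  [Z2]
∂1: piv[de,di,dj,dm,do,dp,dq,dy,ef] rk=9  ker:ei,eo,ep,ey,fi,fj,fm,fo,fp,fy,ij,io,ip,jm,jo,jp,jq,mo,mp,mq,my,op,oq,oy,qy
∂2: piv[dip,djo,djp,dop,doy,efi,efo,efp,eop,fip,fjo,fmo,ijo,jmo,mop,moq,moy,oqy] rk=18  ker:fop,jop
b_1=(34−9)−18=7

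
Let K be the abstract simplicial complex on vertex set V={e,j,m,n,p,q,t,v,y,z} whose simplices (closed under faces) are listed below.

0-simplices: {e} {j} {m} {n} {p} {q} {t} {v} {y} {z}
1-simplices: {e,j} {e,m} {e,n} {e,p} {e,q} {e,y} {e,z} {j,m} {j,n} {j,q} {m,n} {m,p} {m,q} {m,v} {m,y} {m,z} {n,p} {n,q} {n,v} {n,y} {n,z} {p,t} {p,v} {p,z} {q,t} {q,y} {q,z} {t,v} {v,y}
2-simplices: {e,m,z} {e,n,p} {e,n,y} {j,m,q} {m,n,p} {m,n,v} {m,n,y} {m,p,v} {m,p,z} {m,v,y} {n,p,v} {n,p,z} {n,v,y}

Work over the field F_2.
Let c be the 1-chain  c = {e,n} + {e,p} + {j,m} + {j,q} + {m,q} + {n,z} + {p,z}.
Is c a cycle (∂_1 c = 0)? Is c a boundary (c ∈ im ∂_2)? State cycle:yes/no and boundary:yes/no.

cycle:yes boundary:yes

n_0=10 n_1=29 n_2=13  [Z2]
∂1: piv[ej,em,en,ep,eq,ey,ez,mv,pt] rk=9  ker:jm,jn,jq,mn,mp,mq,my,mz,np,nq,nv,ny,nz,pv,pz,qt,qy,qz,tv,vy
∂2: piv[emz,enp,eny,jmq,mnp,mnv,mny,mpv,mpz,mvy,npz] rk=11  ker:npv,nvy
∂1c = 0
c vs im∂2: reduces to 0 ⇒ boundary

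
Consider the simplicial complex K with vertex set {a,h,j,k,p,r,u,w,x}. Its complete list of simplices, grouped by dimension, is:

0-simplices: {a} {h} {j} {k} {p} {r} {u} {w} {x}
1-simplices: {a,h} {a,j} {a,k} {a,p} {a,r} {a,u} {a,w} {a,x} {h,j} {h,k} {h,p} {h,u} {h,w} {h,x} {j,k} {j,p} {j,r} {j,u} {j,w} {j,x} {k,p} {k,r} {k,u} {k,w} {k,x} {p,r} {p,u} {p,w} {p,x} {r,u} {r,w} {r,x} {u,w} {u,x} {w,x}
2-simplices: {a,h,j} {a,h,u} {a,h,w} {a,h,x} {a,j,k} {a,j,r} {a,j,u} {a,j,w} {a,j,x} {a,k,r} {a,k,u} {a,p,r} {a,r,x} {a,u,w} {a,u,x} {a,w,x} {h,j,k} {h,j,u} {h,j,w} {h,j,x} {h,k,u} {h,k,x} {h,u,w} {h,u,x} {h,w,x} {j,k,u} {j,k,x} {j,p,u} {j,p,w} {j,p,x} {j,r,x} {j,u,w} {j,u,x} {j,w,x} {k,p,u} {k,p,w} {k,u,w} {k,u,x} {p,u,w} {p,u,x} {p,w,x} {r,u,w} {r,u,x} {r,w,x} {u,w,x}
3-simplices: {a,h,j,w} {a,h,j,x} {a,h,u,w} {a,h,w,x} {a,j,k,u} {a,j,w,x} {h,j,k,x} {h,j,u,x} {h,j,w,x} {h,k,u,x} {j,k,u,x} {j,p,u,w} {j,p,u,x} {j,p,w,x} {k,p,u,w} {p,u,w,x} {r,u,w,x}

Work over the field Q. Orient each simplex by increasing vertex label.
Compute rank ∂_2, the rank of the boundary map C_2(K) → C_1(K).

rank∂_2=25

n_0=9 n_1=35 n_2=45 n_3=17  [Q]
∂1: piv[ah,aj,ak,ap,ar,au,aw,ax] rk=8  ker:hj,hk,hp,hu,hw,hx,jk,jp,jr,ju,jw,jx,kp,kr,ku,kw,kx,pr,pu,pw,px,ru,rw,rx,uw,ux,wx
∂2: piv[ahj,ahu,ahw,ahx,ajk,ajr,aju,ajw,ajx,akr,aku,apr,arx,auw,aux,awx,hjk,hkx,jpu,jpw,jpx,kpu,kpw,ruw,rux] rk=25  ker:hju,hjw,hjx,hku,huw,hux,hwx,jku,jkx,jrx,juw,jux,jwx,kuw,kux,puw,pux,pwx,rwx,uwx
∂3: piv[ahjw,ahjx,ahuw,ahwx,ajku,ajwx,hjkx,hjux,hkux,jkux,jpuw,jpux,jpwx,kpuw,puwx,ruwx] rk=16  ker:hjwx
rk∂_2=25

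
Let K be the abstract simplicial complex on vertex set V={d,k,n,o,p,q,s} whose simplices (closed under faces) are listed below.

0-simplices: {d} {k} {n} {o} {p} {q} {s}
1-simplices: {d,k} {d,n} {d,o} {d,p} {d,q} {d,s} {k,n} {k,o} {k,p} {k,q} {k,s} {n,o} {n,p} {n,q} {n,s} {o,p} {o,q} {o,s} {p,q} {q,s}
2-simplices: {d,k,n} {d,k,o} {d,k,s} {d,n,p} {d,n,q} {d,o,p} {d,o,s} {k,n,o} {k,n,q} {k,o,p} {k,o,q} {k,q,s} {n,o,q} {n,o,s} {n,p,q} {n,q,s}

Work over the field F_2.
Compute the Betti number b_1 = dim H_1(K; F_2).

n_0=7 n_1=20 n_2=16  [Z2]
∂1: piv[dk,dn,do,dp,dq,ds] rk=6  ker:kn,ko,kp,kq,ks,no,np,nq,ns,op,oq,os,pq,qs
∂2: piv[dkn,dko,dks,dnp,dnq,dop,dos,kno,knq,kop,koq,kqs,nos,npq] rk=14  ker:noq,nqs
b_1=(20−6)−14=0

b_1=0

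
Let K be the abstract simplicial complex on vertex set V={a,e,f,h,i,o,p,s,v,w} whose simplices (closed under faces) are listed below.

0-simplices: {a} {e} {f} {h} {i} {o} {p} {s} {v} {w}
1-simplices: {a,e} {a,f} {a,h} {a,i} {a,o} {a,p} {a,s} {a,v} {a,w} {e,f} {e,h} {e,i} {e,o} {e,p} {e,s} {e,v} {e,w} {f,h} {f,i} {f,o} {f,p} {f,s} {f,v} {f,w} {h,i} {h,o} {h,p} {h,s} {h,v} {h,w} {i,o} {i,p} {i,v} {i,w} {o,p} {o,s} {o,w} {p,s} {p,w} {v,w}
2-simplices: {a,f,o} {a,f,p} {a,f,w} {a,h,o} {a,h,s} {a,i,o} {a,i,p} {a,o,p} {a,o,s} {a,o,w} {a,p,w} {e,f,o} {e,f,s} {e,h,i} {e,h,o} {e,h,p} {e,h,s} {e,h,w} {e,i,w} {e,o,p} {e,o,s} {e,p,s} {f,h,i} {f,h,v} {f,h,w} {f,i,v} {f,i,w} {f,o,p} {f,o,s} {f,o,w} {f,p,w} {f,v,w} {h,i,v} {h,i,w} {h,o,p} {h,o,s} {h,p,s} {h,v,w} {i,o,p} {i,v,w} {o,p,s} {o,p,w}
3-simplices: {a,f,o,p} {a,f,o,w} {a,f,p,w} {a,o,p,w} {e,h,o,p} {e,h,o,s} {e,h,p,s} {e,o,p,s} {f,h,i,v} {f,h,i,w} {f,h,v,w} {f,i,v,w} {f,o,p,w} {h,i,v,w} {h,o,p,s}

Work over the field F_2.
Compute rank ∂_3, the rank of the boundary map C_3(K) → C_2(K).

rank∂_3=12

n_0=10 n_1=40 n_2=42 n_3=15  [Z2]
∂1: piv[ae,af,ah,ai,ao,ap,as,av,aw] rk=9  ker:ef,eh,ei,eo,ep,es,ev,ew,fh,fi,fo,fp,fs,fv,fw,hi,ho,hp,hs,hv,hw,io,ip,iv,iw,op,os,ow,ps,pw,vw
∂2: piv[afo,afp,afw,aho,ahs,aio,aip,aop,aos,aow,apw,efo,efs,ehi,eho,ehp,ehs,ehw,eiw,eop,eps,fhi,fhv,fhw,fiv,fvw] rk=26  ker:eos,fiw,fop,fos,fow,fpw,hiv,hiw,hop,hos,hps,hvw,iop,ivw,ops,opw
∂3: piv[afop,afow,afpw,aopw,ehop,ehos,ehps,eops,fhiv,fhiw,fhvw,fivw] rk=12  ker:fopw,hivw,hops
rk∂_3=12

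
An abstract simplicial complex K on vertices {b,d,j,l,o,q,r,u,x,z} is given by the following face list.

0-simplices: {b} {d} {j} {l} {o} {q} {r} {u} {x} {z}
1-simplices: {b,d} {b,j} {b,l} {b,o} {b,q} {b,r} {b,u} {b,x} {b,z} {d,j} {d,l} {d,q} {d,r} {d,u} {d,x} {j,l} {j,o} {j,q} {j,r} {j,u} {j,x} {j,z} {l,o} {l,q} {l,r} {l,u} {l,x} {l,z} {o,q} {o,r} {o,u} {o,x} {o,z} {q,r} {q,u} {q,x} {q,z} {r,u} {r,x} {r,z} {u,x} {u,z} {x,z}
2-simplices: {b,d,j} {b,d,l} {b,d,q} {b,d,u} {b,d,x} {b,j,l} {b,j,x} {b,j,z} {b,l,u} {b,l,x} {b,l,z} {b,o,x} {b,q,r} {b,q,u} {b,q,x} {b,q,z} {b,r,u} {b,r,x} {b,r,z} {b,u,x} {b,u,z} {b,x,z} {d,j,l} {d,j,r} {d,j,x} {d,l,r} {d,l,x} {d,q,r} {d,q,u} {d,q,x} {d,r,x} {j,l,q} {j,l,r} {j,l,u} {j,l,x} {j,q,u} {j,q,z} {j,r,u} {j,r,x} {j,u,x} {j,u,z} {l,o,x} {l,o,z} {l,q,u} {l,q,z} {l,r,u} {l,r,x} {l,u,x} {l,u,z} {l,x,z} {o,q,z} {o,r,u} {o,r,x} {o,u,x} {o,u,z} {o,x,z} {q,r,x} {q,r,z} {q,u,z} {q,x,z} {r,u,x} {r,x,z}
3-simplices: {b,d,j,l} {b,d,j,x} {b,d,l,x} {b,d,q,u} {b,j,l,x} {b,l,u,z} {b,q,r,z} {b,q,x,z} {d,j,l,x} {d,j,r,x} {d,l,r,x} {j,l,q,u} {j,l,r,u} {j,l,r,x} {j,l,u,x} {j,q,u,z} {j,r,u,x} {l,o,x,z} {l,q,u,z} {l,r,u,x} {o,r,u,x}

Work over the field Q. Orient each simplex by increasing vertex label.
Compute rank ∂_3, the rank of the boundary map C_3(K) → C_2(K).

rank∂_3=19

n_0=10 n_1=43 n_2=62 n_3=21  [Q]
∂1: piv[bd,bj,bl,bo,bq,br,bu,bx,bz] rk=9  ker:dj,dl,dq,dr,du,dx,jl,jo,jq,jr,ju,jx,jz,lo,lq,lr,lu,lx,lz,oq,or,ou,ox,oz,qr,qu,qx,qz,ru,rx,rz,ux,uz,xz
∂2: piv[bdj,bdl,bdq,bdu,bdx,bjl,bjx,bjz,blu,blx,blz,box,bqr,bqu,bqx,bqz,bru,brx,brz,bux,buz,bxz,djr,dlr,dqr,jlq,jlu,jqu,lox,loz,oqz,oru,orx] rk=33  ker:djl,djx,dlx,dqu,dqx,drx,jlr,jlx,jqz,jru,jrx,jux,juz,lqu,lqz,lru,lrx,lux,luz,lxz,oux,ouz,oxz,qrx,qrz,quz,qxz,rux,rxz
∂3: piv[bdjl,bdjx,bdlx,bdqu,bjlx,bluz,bqrz,bqxz,djrx,dlrx,jlqu,jlru,jlrx,jlux,jquz,jrux,loxz,lquz,orux] rk=19  ker:djlx,lrux
rk∂_3=19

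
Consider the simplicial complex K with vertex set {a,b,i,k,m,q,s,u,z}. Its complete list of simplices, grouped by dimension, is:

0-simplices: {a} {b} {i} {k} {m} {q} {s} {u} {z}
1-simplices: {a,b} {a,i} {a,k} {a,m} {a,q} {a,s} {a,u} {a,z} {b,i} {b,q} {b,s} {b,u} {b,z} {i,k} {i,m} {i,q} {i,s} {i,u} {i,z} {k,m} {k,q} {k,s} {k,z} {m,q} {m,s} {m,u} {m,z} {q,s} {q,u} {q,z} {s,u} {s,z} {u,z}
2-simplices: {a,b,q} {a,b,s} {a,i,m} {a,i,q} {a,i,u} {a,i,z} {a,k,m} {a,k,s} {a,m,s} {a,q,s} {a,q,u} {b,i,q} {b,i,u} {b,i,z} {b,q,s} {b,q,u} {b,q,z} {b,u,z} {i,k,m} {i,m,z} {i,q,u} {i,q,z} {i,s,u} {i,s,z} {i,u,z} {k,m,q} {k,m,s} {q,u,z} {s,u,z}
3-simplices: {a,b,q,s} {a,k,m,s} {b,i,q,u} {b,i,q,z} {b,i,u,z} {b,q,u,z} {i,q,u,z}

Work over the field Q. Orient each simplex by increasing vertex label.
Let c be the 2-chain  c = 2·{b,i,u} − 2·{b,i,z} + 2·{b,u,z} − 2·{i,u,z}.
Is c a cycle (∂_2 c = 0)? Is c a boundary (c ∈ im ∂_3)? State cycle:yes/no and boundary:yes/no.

n_0=9 n_1=33 n_2=29 n_3=7  [Q]
∂1: piv[ab,ai,ak,am,aq,as,au,az] rk=8  ker:bi,bq,bs,bu,bz,ik,im,iq,is,iu,iz,km,kq,ks,kz,mq,ms,mu,mz,qs,qu,qz,su,sz,uz
∂2: piv[abq,abs,aim,aiq,aiu,aiz,akm,aks,ams,aqs,aqu,biq,biu,biz,bqz,buz,ikm,imz,isu,isz,kmq] rk=21  ker:bqs,bqu,iqu,iqz,iuz,kms,quz,suz
∂3: piv[abqs,akms,biqu,biqz,biuz,bquz] rk=6  ker:iquz
∂2c = 0
c vs im∂3: reduces to 0 ⇒ boundary

cycle:yes boundary:yes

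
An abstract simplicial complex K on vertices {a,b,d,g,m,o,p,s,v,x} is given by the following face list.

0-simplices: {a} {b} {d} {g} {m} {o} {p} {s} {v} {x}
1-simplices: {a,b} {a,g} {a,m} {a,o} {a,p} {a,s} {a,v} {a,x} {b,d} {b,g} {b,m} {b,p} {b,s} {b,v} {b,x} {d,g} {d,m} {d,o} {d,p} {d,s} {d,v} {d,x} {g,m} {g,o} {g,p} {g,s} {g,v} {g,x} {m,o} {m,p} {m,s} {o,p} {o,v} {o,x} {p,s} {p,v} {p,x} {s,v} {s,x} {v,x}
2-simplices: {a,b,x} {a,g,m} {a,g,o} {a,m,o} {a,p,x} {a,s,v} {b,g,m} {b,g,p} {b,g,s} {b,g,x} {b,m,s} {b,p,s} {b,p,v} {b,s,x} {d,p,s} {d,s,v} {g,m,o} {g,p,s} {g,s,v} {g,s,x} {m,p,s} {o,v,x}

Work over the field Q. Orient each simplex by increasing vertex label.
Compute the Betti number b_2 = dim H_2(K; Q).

n_0=10 n_1=40 n_2=22  [Q]
∂1: piv[ab,ag,am,ao,ap,as,av,ax,bd] rk=9  ker:bg,bm,bp,bs,bv,bx,dg,dm,do,dp,ds,dv,dx,gm,go,gp,gs,gv,gx,mo,mp,ms,op,ov,ox,ps,pv,px,sv,sx,vx
∂2: piv[abx,agm,ago,amo,apx,asv,bgm,bgp,bgs,bgx,bms,bps,bpv,bsx,dps,dsv,gsv,mps,ovx] rk=19  ker:gmo,gps,gsx
b_2=(22−19)−0=3

b_2=3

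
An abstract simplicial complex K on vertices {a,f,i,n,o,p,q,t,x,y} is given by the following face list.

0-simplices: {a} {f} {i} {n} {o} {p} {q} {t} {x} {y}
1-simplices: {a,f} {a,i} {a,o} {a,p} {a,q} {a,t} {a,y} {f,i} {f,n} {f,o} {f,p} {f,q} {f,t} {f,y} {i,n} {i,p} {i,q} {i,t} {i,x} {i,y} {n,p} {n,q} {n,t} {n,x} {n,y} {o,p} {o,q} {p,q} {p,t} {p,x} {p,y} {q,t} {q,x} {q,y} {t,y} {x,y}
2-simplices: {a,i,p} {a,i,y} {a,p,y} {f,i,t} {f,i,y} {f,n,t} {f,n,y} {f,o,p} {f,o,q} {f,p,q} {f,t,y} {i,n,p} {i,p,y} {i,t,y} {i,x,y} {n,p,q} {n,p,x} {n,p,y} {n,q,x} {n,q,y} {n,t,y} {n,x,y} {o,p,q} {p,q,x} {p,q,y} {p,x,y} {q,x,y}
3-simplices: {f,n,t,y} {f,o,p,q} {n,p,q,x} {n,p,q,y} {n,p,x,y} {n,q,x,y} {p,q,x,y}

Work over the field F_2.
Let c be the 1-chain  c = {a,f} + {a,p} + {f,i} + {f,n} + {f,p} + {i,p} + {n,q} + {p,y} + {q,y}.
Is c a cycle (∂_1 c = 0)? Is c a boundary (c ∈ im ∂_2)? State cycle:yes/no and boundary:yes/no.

cycle:yes boundary:no

n_0=10 n_1=36 n_2=27 n_3=7  [Z2]
∂1: piv[af,ai,ao,ap,aq,at,ay,fn,ix] rk=9  ker:fi,fo,fp,fq,ft,fy,in,ip,iq,it,iy,np,nq,nt,nx,ny,op,oq,pq,pt,px,py,qt,qx,qy,ty,xy
∂2: piv[aip,aiy,apy,fit,fiy,fnt,fny,fop,foq,fpq,fty,inp,ixy,npq,npx,npy,nqx,nqy,nxy] rk=19  ker:ipy,ity,nty,opq,pqx,pqy,pxy,qxy
∂3: piv[fnty,fopq,npqx,npqy,npxy,nqxy] rk=6  ker:pqxy
∂1c = 0
c vs im∂2: residual ≠ 0 ⇒ not boundary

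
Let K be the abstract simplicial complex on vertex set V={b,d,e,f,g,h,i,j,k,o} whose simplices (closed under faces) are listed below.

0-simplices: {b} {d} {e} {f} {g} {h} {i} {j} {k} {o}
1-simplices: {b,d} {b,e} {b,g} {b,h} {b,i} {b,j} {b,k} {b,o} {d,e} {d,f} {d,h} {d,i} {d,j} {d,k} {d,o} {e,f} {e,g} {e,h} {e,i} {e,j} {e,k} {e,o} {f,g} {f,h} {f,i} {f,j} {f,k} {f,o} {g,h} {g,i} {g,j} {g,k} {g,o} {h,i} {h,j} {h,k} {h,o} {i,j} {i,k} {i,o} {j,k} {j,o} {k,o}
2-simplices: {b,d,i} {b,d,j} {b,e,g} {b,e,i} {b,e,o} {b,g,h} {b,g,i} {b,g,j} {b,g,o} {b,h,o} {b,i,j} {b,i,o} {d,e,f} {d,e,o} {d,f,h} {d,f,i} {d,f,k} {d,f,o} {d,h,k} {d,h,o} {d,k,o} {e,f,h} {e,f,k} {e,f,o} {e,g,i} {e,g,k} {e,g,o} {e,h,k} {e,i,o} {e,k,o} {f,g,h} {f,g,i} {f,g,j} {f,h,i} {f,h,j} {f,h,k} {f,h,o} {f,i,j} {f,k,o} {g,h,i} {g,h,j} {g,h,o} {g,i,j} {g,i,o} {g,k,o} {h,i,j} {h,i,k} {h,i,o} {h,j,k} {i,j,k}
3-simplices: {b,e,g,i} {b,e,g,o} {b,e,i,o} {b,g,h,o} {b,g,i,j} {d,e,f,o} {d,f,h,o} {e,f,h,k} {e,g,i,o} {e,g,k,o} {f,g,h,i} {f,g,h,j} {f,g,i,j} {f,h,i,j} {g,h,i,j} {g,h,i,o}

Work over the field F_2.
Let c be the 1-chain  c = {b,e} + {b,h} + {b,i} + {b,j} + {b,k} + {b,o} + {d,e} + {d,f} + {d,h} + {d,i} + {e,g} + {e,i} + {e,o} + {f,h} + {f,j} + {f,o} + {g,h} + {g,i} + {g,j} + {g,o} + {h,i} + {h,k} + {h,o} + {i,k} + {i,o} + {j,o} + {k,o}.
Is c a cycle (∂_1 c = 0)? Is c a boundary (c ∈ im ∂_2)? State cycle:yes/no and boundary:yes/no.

cycle:no boundary:no

n_0=10 n_1=43 n_2=50 n_3=16  [Z2]
∂1: piv[bd,be,bg,bh,bi,bj,bk,bo,df] rk=9  ker:de,dh,di,dj,dk,do,ef,eg,eh,ei,ej,ek,eo,fg,fh,fi,fj,fk,fo,gh,gi,gj,gk,go,hi,hj,hk,ho,ij,ik,io,jk,jo,ko
∂2: piv[bdi,bdj,beg,bei,beo,bgh,bgi,bgj,bgo,bho,bij,bio,def,deo,dfh,dfi,dfk,dfo,dhk,dho,dko,efh,efk,egk,fgh,fgi,fgj,fhi,fhj,hik,hjk] rk=31  ker:efo,egi,ego,ehk,eio,eko,fhk,fho,fij,fko,ghi,ghj,gho,gij,gio,gko,hij,hio,ijk
∂3: piv[begi,bego,beio,bgho,bgij,defo,dfho,efhk,egio,egko,fghi,fghj,fgij,fhij,ghio] rk=15  ker:ghij
∂1c = {e} + {g} + {h} + {i}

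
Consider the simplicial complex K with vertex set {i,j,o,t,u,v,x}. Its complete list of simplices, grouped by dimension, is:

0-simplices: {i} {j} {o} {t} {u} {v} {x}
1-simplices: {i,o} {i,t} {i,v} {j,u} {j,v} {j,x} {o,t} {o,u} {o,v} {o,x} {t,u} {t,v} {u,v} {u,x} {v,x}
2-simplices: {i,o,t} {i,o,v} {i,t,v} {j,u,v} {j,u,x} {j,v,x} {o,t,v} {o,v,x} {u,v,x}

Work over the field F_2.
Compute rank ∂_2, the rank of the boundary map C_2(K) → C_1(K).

n_0=7 n_1=15 n_2=9  [Z2]
∂1: piv[io,it,iv,ju,jv,jx] rk=6  ker:ot,ou,ov,ox,tu,tv,uv,ux,vx
∂2: piv[iot,iov,itv,juv,jux,jvx,ovx] rk=7  ker:otv,uvx
rk∂_2=7

rank∂_2=7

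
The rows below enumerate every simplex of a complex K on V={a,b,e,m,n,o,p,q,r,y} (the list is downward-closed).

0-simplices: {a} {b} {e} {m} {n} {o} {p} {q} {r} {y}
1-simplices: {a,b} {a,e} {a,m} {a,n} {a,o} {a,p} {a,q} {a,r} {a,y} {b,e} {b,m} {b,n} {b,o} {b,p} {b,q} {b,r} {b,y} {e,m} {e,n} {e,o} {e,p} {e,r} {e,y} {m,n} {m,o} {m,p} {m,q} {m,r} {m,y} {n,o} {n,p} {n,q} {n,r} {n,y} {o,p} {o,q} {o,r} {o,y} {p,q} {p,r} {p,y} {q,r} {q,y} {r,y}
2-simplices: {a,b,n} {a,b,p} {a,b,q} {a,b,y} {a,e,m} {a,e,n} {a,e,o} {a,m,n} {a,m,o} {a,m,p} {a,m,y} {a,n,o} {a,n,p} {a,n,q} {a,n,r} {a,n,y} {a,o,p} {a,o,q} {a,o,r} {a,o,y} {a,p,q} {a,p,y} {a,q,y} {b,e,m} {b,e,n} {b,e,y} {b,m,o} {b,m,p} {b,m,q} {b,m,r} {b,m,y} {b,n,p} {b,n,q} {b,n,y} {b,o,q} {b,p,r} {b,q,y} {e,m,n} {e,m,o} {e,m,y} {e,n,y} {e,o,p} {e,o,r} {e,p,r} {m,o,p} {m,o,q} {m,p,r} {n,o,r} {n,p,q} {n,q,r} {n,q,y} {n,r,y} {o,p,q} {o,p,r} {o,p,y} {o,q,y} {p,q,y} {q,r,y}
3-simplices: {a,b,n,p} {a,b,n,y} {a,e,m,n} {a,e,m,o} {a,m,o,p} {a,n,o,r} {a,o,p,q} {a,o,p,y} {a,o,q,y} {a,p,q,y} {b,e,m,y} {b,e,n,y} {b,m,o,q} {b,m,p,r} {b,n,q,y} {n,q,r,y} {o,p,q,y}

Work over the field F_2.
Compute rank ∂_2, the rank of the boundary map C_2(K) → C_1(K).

n_0=10 n_1=44 n_2=58 n_3=17  [Z2]
∂1: piv[ab,ae,am,an,ao,ap,aq,ar,ay] rk=9  ker:be,bm,bn,bo,bp,bq,br,by,em,en,eo,ep,er,ey,mn,mo,mp,mq,mr,my,no,np,nq,nr,ny,op,oq,or,oy,pq,pr,py,qr,qy,ry
∂2: piv[abn,abp,abq,aby,aem,aen,aeo,amn,amo,amp,amy,ano,anp,anq,anr,any,aop,aoq,aor,aoy,apq,apy,aqy,bem,ben,bey,bmo,bmq,bmr,bpr,eop,eor,epr,nqr,nry] rk=35  ker:bmp,bmy,bnp,bnq,bny,boq,bqy,emn,emo,emy,eny,mop,moq,mpr,nor,npq,nqy,opq,opr,opy,oqy,pqy,qry
∂3: piv[abnp,abny,aemn,aemo,amop,anor,aopq,aopy,aoqy,apqy,bemy,beny,bmoq,bmpr,bnqy,nqry] rk=16  ker:opqy
rk∂_2=35

rank∂_2=35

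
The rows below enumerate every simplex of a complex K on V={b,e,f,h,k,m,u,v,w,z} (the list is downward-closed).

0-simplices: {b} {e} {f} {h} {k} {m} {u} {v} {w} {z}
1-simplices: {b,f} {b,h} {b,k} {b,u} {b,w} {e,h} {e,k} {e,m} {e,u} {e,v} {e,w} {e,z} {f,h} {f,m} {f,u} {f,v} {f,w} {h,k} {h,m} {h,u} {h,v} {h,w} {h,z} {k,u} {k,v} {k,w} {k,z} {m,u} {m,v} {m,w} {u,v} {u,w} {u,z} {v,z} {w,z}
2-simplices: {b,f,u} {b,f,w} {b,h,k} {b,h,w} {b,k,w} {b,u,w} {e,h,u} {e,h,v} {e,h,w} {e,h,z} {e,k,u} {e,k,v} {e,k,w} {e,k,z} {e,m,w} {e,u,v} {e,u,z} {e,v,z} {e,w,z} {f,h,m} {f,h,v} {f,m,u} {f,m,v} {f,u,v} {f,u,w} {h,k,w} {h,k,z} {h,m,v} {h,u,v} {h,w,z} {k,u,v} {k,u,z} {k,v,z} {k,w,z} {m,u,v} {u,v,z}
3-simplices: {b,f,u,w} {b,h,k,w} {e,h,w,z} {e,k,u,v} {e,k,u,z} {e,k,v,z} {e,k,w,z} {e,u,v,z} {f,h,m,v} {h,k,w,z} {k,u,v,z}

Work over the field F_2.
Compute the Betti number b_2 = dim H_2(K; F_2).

n_0=10 n_1=35 n_2=36 n_3=11  [Z2]
∂1: piv[bf,bh,bk,bu,bw,eh,em,ev,ez] rk=9  ker:ek,eu,ew,fh,fm,fu,fv,fw,hk,hm,hu,hv,hw,hz,ku,kv,kw,kz,mu,mv,mw,uv,uw,uz,vz,wz
∂2: piv[bfu,bfw,bhk,bhw,bkw,buw,ehu,ehv,ehw,ehz,eku,ekv,ekw,ekz,emw,euv,euz,evz,ewz,fhm,fhv,fmu,fmv,fuv] rk=24  ker:fuw,hkw,hkz,hmv,huv,hwz,kuv,kuz,kvz,kwz,muv,uvz
∂3: piv[bfuw,bhkw,ehwz,ekuv,ekuz,ekvz,ekwz,euvz,fhmv,hkwz] rk=10  ker:kuvz
b_2=(36−24)−10=2

b_2=2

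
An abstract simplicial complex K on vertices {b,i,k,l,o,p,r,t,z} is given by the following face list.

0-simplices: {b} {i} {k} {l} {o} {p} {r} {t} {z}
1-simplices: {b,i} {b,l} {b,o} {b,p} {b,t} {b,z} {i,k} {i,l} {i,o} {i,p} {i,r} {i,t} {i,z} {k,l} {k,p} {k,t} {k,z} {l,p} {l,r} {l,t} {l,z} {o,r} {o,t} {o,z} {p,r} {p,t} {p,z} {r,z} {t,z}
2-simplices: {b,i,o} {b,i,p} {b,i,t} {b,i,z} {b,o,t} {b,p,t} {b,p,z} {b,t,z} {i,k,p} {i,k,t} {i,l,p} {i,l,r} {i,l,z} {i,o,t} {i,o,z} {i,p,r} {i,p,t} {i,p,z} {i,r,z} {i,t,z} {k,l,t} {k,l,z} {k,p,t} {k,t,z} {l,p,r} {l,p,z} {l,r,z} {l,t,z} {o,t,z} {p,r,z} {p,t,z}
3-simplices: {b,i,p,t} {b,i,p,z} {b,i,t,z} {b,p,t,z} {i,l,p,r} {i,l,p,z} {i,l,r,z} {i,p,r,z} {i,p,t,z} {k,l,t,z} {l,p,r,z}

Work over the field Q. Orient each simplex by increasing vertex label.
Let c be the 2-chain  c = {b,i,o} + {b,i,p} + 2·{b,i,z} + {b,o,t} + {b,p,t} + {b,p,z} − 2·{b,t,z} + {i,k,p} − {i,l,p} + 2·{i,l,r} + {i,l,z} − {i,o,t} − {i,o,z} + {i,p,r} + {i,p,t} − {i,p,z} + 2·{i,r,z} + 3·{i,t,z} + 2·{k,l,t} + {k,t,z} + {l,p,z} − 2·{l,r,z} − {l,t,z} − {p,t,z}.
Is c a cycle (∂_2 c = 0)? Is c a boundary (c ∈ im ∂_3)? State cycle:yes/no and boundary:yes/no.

cycle:no boundary:no

n_0=9 n_1=29 n_2=31 n_3=11  [Q]
∂1: piv[bi,bl,bo,bp,bt,bz,ik,ir] rk=8  ker:il,io,ip,it,iz,kl,kp,kt,kz,lp,lr,lt,lz,or,ot,oz,pr,pt,pz,rz,tz
∂2: piv[bio,bip,bit,biz,bot,bpt,bpz,btz,ikp,ikt,ilp,ilr,ilz,ioz,ipr,irz,klt,klz,ktz] rk=19  ker:iot,ipt,ipz,itz,kpt,lpr,lpz,lrz,ltz,otz,prz,ptz
∂3: piv[bipt,bipz,bitz,bptz,ilpr,ilpz,ilrz,iprz,kltz] rk=9  ker:iptz,lprz
∂2c = 4·{b,i} + {b,p} − 4·{b,t} − {b,z} + {i,k} + 2·{i,l} − {i,o} + 2·{i,p} − {i,r} + 3·{i,t} − 2·{i,z} + 2·{k,l} + {k,p} − {k,t} − {k,z} + {l,t} + 3·{l,z} − {o,z} + {p,r} + {p,t} + 2·{p,z}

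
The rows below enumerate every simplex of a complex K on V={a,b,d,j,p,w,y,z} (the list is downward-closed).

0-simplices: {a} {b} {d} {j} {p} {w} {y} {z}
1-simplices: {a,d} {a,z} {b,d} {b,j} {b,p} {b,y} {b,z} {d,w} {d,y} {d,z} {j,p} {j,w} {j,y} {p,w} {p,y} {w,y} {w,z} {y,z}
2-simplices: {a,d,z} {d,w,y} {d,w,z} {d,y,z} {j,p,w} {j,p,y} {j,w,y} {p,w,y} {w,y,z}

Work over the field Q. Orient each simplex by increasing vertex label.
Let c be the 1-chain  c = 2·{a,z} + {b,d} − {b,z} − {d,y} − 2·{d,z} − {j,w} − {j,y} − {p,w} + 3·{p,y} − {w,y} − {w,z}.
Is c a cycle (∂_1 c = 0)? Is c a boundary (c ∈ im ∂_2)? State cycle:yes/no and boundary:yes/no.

n_0=8 n_1=18 n_2=9  [Q]
∂1: piv[ad,az,bd,bj,bp,by,dw] rk=7  ker:bz,dy,dz,jp,jw,jy,pw,py,wy,wz,yz
∂2: piv[adz,dwy,dwz,dyz,jpw,jpy,jwy] rk=7  ker:pwy,wyz
∂1c = −2·{a} + 4·{d} + 2·{j} − 2·{p} − 2·{z}

cycle:no boundary:no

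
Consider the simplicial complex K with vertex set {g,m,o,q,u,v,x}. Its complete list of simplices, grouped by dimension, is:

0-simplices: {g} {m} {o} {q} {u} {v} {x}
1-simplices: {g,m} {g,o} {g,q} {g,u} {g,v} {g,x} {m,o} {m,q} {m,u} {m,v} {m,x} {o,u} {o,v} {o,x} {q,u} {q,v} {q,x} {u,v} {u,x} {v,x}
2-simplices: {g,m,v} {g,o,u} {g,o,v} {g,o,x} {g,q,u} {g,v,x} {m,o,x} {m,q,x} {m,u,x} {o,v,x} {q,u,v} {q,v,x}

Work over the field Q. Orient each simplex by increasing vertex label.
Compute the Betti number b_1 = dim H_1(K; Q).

n_0=7 n_1=20 n_2=12  [Q]
∂1: piv[gm,go,gq,gu,gv,gx] rk=6  ker:mo,mq,mu,mv,mx,ou,ov,ox,qu,qv,qx,uv,ux,vx
∂2: piv[gmv,gou,gov,gox,gqu,gvx,mox,mqx,mux,quv,qvx] rk=11  ker:ovx
b_1=(20−6)−11=3

b_1=3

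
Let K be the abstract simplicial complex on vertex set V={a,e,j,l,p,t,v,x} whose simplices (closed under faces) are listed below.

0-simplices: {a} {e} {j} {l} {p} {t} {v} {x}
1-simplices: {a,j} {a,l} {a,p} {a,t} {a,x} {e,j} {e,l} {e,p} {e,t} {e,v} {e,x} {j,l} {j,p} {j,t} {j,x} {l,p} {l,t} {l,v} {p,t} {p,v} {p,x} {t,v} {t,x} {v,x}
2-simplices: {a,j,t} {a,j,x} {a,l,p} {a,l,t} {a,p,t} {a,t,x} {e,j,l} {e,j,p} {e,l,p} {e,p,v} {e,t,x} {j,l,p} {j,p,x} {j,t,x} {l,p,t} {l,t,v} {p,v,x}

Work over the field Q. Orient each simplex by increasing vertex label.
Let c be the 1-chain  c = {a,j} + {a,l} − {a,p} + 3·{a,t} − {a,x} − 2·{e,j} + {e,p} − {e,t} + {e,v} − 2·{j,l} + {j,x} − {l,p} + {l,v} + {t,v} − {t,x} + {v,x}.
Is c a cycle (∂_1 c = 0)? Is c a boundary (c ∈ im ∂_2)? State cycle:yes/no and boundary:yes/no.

cycle:no boundary:no

n_0=8 n_1=24 n_2=17  [Q]
∂1: piv[aj,al,ap,at,ax,ej,ev] rk=7  ker:el,ep,et,ex,jl,jp,jt,jx,lp,lt,lv,pt,pv,px,tv,tx,vx
∂2: piv[ajt,ajx,alp,alt,apt,atx,ejl,ejp,elp,epv,etx,jpx,ltv,pvx] rk=14  ker:jlp,jtx,lpt
∂1c = −3·{a} + {e} − {l} − {p} + 2·{t} + 2·{v}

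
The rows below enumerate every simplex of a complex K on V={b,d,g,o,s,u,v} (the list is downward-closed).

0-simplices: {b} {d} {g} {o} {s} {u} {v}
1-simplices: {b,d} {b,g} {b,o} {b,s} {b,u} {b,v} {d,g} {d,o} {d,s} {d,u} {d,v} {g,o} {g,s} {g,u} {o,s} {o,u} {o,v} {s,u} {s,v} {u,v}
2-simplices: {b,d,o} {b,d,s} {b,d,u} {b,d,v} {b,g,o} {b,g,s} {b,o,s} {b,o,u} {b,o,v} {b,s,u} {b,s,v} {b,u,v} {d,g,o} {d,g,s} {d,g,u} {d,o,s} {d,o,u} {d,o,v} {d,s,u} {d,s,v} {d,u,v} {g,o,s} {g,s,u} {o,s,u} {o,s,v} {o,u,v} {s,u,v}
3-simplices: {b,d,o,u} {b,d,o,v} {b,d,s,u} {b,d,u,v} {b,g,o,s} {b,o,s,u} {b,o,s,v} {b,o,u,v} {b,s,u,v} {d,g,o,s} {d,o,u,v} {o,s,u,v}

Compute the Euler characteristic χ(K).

n_0=7 n_1=20 n_2=27 n_3=12
χ=+7−20+27−12=2

χ(K)=2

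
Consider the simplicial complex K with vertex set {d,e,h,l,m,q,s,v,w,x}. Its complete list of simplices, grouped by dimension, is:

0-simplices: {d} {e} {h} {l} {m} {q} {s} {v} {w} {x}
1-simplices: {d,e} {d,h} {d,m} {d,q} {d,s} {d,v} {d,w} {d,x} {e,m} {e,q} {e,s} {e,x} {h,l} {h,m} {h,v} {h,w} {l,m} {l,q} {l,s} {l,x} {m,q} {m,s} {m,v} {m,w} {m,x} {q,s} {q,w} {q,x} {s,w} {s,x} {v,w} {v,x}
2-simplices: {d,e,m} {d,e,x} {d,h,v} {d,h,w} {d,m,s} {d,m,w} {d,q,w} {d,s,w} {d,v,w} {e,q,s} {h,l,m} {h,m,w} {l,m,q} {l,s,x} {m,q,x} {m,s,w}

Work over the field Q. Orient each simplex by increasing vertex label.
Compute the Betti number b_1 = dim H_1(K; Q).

b_1=8

n_0=10 n_1=32 n_2=16  [Q]
∂1: piv[de,dh,dm,dq,ds,dv,dw,dx,hl] rk=9  ker:em,eq,es,ex,hm,hv,hw,lm,lq,ls,lx,mq,ms,mv,mw,mx,qs,qw,qx,sw,sx,vw,vx
∂2: piv[dem,dex,dhv,dhw,dms,dmw,dqw,dsw,dvw,eqs,hlm,hmw,lmq,lsx,mqx] rk=15  ker:msw
b_1=(32−9)−15=8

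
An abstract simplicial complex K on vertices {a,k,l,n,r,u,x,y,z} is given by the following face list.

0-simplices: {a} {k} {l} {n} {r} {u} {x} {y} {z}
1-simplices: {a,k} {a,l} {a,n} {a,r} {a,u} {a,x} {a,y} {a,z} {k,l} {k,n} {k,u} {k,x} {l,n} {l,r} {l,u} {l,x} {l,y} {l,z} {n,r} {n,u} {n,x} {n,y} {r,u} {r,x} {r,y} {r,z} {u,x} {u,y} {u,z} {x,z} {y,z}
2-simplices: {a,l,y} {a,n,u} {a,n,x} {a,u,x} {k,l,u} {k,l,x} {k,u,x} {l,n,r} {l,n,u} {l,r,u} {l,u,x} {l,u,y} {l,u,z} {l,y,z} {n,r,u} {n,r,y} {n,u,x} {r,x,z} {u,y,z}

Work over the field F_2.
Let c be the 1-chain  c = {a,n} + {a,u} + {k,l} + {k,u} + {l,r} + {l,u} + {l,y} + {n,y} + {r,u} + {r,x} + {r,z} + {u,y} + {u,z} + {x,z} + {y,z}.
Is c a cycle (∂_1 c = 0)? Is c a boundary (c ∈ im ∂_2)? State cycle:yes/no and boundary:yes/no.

cycle:yes boundary:no

n_0=9 n_1=31 n_2=19  [Z2]
∂1: piv[ak,al,an,ar,au,ax,ay,az] rk=8  ker:kl,kn,ku,kx,ln,lr,lu,lx,ly,lz,nr,nu,nx,ny,ru,rx,ry,rz,ux,uy,uz,xz,yz
∂2: piv[aly,anu,anx,aux,klu,klx,kux,lnr,lnu,lru,luy,luz,lyz,nry,rxz] rk=15  ker:lux,nru,nux,uyz
∂1c = 0
c vs im∂2: residual ≠ 0 ⇒ not boundary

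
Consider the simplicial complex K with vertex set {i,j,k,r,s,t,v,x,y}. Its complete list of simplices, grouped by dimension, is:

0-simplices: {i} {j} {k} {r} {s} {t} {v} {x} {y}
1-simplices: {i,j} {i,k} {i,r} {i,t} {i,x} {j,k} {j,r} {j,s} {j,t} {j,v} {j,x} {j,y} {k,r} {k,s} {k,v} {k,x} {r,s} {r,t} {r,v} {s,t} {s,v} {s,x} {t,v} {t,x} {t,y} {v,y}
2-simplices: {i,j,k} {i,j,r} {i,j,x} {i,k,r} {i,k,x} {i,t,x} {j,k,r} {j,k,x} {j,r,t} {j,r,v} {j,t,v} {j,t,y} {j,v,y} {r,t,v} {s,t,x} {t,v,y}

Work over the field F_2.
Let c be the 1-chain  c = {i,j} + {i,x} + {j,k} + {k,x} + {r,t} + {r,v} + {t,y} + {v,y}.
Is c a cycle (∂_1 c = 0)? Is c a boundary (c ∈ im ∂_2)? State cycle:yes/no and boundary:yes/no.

cycle:yes boundary:yes

n_0=9 n_1=26 n_2=16  [Z2]
∂1: piv[ij,ik,ir,it,ix,js,jv,jy] rk=8  ker:jk,jr,jt,jx,kr,ks,kv,kx,rs,rt,rv,st,sv,sx,tv,tx,ty,vy
∂2: piv[ijk,ijr,ijx,ikr,ikx,itx,jrt,jrv,jtv,jty,jvy,stx] rk=12  ker:jkr,jkx,rtv,tvy
∂1c = 0
c vs im∂2: reduces to 0 ⇒ boundary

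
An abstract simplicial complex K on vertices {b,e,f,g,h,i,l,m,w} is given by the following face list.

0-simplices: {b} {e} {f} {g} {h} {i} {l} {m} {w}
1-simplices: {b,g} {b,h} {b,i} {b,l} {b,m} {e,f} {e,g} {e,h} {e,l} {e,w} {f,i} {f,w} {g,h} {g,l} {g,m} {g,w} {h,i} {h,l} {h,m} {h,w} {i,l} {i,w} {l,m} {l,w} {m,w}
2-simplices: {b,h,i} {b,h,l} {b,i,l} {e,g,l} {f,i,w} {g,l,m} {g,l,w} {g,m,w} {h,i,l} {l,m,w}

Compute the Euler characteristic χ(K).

χ(K)=-6

n_0=9 n_1=25 n_2=10
χ=+9−25+10=-6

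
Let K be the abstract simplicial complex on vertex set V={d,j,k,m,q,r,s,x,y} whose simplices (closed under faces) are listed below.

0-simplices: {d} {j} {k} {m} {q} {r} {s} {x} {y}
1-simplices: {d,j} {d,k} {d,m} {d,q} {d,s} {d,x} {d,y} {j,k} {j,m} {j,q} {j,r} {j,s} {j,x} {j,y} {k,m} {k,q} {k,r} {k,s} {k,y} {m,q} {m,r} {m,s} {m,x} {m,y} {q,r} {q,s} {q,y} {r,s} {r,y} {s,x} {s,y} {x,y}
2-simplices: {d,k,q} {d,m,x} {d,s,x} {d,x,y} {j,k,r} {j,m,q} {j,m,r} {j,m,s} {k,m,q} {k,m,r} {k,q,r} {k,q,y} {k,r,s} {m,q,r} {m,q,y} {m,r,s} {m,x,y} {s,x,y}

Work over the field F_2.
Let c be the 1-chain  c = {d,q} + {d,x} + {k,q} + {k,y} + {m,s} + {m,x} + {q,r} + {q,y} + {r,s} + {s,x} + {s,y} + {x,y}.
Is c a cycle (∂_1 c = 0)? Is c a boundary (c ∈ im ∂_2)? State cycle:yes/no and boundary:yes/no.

cycle:yes boundary:no

n_0=9 n_1=32 n_2=18  [Z2]
∂1: piv[dj,dk,dm,dq,ds,dx,dy,jr] rk=8  ker:jk,jm,jq,js,jx,jy,km,kq,kr,ks,ky,mq,mr,ms,mx,my,qr,qs,qy,rs,ry,sx,sy,xy
∂2: piv[dkq,dmx,dsx,dxy,jkr,jmq,jmr,jms,kmq,kmr,kqr,kqy,krs,mqy,mrs,mxy,sxy] rk=17  ker:mqr
∂1c = 0
c vs im∂2: residual ≠ 0 ⇒ not boundary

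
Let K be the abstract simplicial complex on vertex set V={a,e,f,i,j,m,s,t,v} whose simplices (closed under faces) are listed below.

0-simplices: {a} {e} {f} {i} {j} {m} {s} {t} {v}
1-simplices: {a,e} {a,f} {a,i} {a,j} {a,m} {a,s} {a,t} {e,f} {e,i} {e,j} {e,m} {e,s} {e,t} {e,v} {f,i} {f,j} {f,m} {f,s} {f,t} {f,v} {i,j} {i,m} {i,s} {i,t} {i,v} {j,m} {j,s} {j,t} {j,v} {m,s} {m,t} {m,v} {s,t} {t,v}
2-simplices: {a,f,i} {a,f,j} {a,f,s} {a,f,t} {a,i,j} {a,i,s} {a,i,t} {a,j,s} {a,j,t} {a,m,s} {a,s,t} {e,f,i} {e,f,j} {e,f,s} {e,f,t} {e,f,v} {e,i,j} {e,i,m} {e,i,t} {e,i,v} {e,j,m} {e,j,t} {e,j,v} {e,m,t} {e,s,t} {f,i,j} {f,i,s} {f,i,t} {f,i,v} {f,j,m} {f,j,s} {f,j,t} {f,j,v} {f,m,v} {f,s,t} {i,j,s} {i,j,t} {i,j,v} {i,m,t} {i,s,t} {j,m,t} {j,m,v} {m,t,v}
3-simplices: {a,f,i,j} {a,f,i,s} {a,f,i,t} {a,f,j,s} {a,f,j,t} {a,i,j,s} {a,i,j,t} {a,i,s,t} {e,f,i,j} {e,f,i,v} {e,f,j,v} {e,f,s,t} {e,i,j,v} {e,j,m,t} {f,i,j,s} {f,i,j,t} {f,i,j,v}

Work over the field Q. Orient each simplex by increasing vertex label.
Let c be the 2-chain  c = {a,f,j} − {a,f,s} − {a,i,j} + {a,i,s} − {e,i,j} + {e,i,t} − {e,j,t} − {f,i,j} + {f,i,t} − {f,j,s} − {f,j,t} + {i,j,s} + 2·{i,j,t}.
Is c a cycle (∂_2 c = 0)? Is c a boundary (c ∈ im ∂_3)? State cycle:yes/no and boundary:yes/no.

n_0=9 n_1=34 n_2=43 n_3=17  [Q]
∂1: piv[ae,af,ai,aj,am,as,at,ev] rk=8  ker:ef,ei,ej,em,es,et,fi,fj,fm,fs,ft,fv,ij,im,is,it,iv,jm,js,jt,jv,ms,mt,mv,st,tv
∂2: piv[afi,afj,afs,aft,aij,ais,ait,ajs,ajt,ams,ast,efi,efj,efs,eft,efv,eim,eiv,ejm,ejv,emt,fjm,fmv,mtv] rk=24  ker:eij,eit,ejt,est,fij,fis,fit,fiv,fjs,fjt,fjv,fst,ijs,ijt,ijv,imt,ist,jmt,jmv
∂3: piv[afij,afis,afit,afjs,afjt,aijs,aijt,aist,efij,efiv,efjv,efst,eijv,ejmt] rk=14  ker:fijs,fijt,fijv
∂2c = 0
c vs im∂3: residual ≠ 0 ⇒ not boundary

cycle:yes boundary:no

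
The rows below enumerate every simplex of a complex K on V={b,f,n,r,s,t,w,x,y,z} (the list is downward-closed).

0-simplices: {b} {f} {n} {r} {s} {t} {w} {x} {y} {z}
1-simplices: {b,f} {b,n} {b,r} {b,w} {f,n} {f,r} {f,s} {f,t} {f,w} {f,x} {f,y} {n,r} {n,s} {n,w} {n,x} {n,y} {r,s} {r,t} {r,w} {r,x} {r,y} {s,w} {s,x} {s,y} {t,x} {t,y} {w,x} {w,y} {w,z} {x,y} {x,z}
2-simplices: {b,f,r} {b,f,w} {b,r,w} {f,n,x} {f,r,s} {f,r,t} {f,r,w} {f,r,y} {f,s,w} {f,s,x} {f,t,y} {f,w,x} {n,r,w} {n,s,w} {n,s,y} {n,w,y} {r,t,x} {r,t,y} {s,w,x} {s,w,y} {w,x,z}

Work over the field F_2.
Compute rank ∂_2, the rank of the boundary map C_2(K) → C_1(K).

rank∂_2=17

n_0=10 n_1=31 n_2=21  [Z2]
∂1: piv[bf,bn,br,bw,fs,ft,fx,fy,wz] rk=9  ker:fn,fr,fw,nr,ns,nw,nx,ny,rs,rt,rw,rx,ry,sw,sx,sy,tx,ty,wx,wy,xy,xz
∂2: piv[bfr,bfw,brw,fnx,frs,frt,fry,fsw,fsx,fty,fwx,nrw,nsw,nsy,nwy,rtx,wxz] rk=17  ker:frw,rty,swx,swy
rk∂_2=17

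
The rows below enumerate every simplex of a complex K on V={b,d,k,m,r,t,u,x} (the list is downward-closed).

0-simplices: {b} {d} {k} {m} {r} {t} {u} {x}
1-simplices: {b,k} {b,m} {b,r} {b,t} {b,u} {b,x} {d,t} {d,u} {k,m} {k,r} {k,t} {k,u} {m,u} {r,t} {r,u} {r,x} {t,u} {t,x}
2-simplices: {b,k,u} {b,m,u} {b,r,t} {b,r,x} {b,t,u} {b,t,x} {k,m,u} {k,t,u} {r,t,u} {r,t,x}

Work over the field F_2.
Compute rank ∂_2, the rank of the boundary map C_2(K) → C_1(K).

n_0=8 n_1=18 n_2=10  [Z2]
∂1: piv[bk,bm,br,bt,bu,bx,dt] rk=7  ker:du,km,kr,kt,ku,mu,rt,ru,rx,tu,tx
∂2: piv[bku,bmu,brt,brx,btu,btx,kmu,ktu,rtu] rk=9  ker:rtx
rk∂_2=9

rank∂_2=9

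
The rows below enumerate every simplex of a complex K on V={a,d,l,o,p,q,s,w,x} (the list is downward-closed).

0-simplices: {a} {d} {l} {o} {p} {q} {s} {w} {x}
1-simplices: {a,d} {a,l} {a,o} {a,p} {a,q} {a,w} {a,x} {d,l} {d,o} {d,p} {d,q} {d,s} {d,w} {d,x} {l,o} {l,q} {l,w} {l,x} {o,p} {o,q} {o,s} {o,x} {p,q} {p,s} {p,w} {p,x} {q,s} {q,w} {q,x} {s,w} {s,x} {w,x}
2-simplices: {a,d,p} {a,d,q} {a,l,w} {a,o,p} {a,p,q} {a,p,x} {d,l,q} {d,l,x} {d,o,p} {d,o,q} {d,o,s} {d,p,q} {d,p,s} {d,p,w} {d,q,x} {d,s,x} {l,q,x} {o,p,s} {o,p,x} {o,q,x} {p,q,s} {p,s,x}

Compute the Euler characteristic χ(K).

n_0=9 n_1=32 n_2=22
χ=+9−32+22=-1

χ(K)=-1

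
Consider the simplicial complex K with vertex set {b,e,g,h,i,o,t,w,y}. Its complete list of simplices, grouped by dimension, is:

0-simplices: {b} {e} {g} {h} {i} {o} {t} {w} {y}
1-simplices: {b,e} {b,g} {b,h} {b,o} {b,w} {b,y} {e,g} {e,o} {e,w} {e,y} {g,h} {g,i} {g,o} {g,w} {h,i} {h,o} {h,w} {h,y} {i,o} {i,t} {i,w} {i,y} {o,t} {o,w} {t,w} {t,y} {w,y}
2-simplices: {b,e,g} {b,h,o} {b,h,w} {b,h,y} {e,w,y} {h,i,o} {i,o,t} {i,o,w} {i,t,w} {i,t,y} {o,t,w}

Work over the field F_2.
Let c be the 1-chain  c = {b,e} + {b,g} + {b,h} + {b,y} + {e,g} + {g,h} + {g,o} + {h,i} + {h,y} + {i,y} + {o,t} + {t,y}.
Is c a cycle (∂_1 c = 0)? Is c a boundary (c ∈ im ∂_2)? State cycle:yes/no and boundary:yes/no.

cycle:yes boundary:no

n_0=9 n_1=27 n_2=11  [Z2]
∂1: piv[be,bg,bh,bo,bw,by,gi,it] rk=8  ker:eg,eo,ew,ey,gh,go,gw,hi,ho,hw,hy,io,iw,iy,ot,ow,tw,ty,wy
∂2: piv[beg,bho,bhw,bhy,ewy,hio,iot,iow,itw,ity] rk=10  ker:otw
∂1c = 0
c vs im∂2: residual ≠ 0 ⇒ not boundary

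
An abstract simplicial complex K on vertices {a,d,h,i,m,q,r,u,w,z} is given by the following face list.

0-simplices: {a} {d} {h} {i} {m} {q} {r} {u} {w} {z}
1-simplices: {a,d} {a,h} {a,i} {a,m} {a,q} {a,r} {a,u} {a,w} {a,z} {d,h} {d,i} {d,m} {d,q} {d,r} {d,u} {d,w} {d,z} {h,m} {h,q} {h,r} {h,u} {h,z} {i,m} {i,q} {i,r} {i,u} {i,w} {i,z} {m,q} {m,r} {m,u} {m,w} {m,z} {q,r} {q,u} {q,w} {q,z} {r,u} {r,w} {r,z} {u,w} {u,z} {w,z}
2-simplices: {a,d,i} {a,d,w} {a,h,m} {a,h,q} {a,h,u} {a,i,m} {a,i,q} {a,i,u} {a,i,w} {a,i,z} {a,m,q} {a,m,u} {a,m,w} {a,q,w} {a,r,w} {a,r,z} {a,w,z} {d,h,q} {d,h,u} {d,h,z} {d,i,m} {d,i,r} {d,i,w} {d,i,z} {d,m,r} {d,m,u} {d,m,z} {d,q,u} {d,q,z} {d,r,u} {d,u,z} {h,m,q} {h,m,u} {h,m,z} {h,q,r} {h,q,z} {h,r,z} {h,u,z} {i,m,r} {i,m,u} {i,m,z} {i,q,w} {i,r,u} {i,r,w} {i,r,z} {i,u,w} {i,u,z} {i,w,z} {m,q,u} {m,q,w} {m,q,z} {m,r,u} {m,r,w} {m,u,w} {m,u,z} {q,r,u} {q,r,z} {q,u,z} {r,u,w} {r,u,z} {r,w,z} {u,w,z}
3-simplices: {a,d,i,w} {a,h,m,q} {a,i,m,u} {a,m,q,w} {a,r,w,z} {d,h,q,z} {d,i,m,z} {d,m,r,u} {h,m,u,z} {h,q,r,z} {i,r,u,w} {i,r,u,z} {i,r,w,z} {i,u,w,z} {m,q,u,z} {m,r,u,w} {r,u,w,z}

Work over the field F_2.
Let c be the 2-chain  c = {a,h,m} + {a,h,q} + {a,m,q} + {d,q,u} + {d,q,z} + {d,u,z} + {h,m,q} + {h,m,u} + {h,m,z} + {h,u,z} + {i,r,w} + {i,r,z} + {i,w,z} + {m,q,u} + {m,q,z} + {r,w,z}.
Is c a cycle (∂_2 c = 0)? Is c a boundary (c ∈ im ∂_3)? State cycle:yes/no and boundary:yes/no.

cycle:yes boundary:no

n_0=10 n_1=43 n_2=62 n_3=17  [Z2]
∂1: piv[ad,ah,ai,am,aq,ar,au,aw,az] rk=9  ker:dh,di,dm,dq,dr,du,dw,dz,hm,hq,hr,hu,hz,im,iq,ir,iu,iw,iz,mq,mr,mu,mw,mz,qr,qu,qw,qz,ru,rw,rz,uw,uz,wz
∂2: piv[adi,adw,ahm,ahq,ahu,aim,aiq,aiu,aiw,aiz,amq,amu,amw,aqw,arw,arz,awz,dhq,dhu,dhz,dim,dir,diz,dmr,dmu,dmz,dqu,dqz,dru,duz,hqr,hrz,irw,iuw] rk=34  ker:diw,hmq,hmu,hmz,hqz,huz,imr,imu,imz,iqw,iru,irz,iuz,iwz,mqu,mqw,mqz,mru,mrw,muw,muz,qru,qrz,quz,ruw,ruz,rwz,uwz
∂3: piv[adiw,ahmq,aimu,amqw,arwz,dhqz,dimz,dmru,hmuz,hqrz,iruw,iruz,irwz,iuwz,mquz,mruw] rk=16  ker:ruwz
∂2c = 0
c vs im∂3: residual ≠ 0 ⇒ not boundary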